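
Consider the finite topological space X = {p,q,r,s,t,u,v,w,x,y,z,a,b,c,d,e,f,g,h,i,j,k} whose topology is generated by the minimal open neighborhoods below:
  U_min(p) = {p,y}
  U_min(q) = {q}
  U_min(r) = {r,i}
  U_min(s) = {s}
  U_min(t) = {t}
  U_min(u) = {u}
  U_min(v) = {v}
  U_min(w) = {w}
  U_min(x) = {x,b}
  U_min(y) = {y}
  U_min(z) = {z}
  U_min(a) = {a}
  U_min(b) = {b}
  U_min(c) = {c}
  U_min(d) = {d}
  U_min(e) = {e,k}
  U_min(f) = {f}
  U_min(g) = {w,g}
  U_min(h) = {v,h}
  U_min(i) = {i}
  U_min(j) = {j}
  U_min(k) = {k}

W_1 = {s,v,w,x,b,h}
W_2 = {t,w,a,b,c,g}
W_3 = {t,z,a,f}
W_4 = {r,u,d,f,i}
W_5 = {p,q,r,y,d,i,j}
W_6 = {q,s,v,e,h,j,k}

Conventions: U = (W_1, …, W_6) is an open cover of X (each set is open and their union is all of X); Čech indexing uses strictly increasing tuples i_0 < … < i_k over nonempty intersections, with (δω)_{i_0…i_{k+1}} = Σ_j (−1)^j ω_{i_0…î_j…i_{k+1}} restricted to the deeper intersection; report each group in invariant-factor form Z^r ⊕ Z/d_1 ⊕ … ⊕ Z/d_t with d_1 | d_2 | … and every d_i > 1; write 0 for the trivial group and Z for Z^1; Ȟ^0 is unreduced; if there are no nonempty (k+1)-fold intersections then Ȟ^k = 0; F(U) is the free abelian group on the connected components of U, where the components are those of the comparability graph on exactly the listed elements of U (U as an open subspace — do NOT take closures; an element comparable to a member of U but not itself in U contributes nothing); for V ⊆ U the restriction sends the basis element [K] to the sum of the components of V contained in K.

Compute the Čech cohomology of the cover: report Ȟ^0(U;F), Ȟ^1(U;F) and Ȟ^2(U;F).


intersection data:
  W12={w,b} W16={s,v,h} W23={t,a} W34={f} W45={r,d,i} W56={q,j}
components per intersection:
  W1: {s} {v,h} {w} {x,b}
  W2: {t} {w,g} {a} {b} {c}
  W3: {t} {z} {a} {f}
  W4: {r,i} {u} {d} {f}
  W5: {p,y} {q} {r,i} {d} {j}
  W6: {q} {s} {v,h} {e,k} {j}
  W12: {w} {b}
  W16: {s} {v,h}
  W23: {t} {a}
  W34: {f}
  W45: {r,i} {d}
  W56: {q} {j}
C dims 27,11; δ0: rk 11, SNF 1^11
Ȟ^0 = (27 − 11) − 0 = 16, so Ȟ^0 ≅ Z^16
Ȟ^1 = (11 − 0) − 11 = 0, so Ȟ^1 ≅ 0
Ȟ^2 = (0 − 0) − 0 = 0, so Ȟ^2 ≅ 0

Ȟ^0(U;F) ≅ Z^16, Ȟ^1(U;F) ≅ 0, Ȟ^2(U;F) ≅ 0


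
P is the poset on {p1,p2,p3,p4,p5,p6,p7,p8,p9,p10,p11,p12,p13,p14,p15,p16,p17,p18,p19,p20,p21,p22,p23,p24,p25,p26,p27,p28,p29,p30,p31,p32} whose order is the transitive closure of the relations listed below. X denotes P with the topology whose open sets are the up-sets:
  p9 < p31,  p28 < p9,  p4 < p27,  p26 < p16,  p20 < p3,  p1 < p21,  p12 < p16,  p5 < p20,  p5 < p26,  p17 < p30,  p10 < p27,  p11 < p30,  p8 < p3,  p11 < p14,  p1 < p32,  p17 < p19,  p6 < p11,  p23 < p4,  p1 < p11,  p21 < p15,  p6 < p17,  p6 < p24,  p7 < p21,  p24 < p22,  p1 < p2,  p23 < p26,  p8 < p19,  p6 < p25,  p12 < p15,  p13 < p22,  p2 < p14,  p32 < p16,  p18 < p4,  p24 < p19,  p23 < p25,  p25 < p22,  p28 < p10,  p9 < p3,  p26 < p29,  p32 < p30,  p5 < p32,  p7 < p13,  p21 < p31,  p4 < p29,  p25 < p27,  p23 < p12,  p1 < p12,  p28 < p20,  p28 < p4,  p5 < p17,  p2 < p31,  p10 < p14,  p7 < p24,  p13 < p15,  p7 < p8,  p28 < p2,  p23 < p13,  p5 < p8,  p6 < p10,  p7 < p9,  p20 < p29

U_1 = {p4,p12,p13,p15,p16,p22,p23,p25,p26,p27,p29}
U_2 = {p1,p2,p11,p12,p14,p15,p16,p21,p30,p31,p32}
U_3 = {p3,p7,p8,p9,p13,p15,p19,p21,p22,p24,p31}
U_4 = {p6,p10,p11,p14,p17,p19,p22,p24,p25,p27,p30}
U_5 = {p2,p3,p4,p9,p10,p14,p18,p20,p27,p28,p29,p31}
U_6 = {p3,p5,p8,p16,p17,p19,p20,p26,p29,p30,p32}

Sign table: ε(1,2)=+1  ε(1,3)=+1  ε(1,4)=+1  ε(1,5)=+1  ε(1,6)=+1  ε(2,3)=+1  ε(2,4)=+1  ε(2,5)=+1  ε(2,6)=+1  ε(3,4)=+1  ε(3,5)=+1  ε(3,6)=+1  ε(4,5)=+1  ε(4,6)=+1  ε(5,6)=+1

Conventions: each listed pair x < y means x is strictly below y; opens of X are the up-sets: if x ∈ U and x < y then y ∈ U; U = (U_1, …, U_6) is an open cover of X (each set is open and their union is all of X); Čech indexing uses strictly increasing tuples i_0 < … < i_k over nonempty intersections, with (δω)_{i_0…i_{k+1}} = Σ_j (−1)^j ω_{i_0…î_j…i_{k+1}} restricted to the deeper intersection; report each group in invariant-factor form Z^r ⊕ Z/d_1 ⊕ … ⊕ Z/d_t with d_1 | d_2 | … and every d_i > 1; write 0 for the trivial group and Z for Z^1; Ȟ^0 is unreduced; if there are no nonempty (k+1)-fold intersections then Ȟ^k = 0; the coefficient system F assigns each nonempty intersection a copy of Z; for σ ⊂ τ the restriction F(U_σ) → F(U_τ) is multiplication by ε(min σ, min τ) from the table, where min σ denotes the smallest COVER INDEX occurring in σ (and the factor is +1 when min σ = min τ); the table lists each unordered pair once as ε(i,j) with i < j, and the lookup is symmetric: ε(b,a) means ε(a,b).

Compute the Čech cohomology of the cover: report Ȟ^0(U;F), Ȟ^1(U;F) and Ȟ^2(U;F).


Ȟ^0(U;F) ≅ Z, Ȟ^1(U;F) ≅ 0 and Ȟ^2(U;F) ≅ Z/2

nerve of the cover:
  U12={p12,p15,p16} U13={p13,p15,p22} U14={p22,p25,p27} U15={p4,p27,p29} U16={p16,p26,p29} U23={p15,p21,p31} U24={p11,p14,p30} U25={p2,p14,p31} U26={p16,p30,p32} U34={p19,p22,p24} U35={p3,p9,p31} U36={p3,p8,p19} U45={p10,p14,p27} U46={p17,p19,p30} U56={p3,p20,p29}
  U123={p15} U126={p16} U134={p22} U145={p27} U156={p29} U235={p31} U245={p14} U246={p30} U346={p19} U356={p3}
C dims 6,15,10; δ0: rk 5, SNF 1^5; δ1: rk 10, SNF 1^9·2
Ȟ^0 = (6 − 5) − 0 = 1, so Ȟ^0 ≅ Z
Ȟ^1 = (15 − 10) − 5 = 0, so Ȟ^1 ≅ 0
Ȟ^2 = (10 − 0) − 10 = 0 plus torsion [2], so Ȟ^2 ≅ Z/2


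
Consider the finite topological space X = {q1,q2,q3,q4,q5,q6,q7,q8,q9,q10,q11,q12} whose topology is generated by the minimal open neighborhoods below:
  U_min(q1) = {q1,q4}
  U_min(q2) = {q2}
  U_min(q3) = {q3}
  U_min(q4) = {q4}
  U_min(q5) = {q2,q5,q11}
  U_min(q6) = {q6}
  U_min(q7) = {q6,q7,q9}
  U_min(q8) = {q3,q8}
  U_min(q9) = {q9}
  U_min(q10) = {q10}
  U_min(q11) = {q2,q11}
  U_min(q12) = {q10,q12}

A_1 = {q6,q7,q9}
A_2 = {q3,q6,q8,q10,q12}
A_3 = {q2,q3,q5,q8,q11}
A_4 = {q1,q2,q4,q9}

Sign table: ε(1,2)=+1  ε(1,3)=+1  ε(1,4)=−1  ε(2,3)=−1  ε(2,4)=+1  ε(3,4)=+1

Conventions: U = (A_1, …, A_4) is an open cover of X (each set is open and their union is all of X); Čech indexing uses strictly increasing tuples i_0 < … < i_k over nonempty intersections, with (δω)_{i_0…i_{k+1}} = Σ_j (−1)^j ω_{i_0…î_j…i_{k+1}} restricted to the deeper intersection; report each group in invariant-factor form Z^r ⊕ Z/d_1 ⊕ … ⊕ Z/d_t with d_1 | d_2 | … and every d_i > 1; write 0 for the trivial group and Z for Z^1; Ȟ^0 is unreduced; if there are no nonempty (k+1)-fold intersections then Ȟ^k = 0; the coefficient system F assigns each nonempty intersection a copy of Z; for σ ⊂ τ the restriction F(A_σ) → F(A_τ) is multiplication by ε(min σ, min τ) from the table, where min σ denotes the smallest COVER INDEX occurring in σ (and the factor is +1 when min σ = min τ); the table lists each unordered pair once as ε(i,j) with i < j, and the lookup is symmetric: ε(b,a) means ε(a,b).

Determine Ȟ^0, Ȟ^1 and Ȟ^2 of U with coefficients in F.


Ȟ^0 = Z, Ȟ^1 = Z and Ȟ^2 = 0

intersection data:
  A12={q6} A14={q9} A23={q3,q8} A34={q2}
C dims 4,4; δ0: rk 3, SNF 1^3
Ȟ^0 = (4 − 3) − 0 = 1, so Ȟ^0 ≅ Z
Ȟ^1 = (4 − 0) − 3 = 1, so Ȟ^1 ≅ Z
Ȟ^2 = (0 − 0) − 0 = 0, so Ȟ^2 ≅ 0


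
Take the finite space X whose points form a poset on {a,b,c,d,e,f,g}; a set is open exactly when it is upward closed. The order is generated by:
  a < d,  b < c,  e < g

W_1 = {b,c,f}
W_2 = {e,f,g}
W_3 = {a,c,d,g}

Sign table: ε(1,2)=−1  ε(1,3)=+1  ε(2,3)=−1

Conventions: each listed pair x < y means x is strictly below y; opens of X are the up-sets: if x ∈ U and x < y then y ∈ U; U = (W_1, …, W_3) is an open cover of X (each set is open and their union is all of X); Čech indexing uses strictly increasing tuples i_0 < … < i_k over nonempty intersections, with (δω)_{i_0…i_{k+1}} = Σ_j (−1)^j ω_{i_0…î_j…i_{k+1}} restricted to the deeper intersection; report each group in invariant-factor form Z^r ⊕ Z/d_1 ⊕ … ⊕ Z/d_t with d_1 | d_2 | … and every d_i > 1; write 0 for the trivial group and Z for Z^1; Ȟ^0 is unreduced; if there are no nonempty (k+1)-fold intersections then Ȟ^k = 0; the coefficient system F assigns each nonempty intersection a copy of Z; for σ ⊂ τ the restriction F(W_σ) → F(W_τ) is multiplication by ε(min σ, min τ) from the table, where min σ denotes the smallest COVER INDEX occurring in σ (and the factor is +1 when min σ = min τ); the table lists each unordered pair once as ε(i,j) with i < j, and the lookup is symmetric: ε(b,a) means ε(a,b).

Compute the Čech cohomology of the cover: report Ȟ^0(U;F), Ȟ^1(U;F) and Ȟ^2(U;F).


intersection data:
  W12={f} W13={c} W23={g}
C dims 3,3; δ0: rk 2, SNF 1^2
Ȟ^0 = (3 − 2) − 0 = 1, so Ȟ^0 ≅ Z
Ȟ^1 = (3 − 0) − 2 = 1, so Ȟ^1 ≅ Z
Ȟ^2 = (0 − 0) − 0 = 0, so Ȟ^2 ≅ 0

Ȟ^0 ≅ Z,  Ȟ^1 ≅ Z,  Ȟ^2 ≅ 0


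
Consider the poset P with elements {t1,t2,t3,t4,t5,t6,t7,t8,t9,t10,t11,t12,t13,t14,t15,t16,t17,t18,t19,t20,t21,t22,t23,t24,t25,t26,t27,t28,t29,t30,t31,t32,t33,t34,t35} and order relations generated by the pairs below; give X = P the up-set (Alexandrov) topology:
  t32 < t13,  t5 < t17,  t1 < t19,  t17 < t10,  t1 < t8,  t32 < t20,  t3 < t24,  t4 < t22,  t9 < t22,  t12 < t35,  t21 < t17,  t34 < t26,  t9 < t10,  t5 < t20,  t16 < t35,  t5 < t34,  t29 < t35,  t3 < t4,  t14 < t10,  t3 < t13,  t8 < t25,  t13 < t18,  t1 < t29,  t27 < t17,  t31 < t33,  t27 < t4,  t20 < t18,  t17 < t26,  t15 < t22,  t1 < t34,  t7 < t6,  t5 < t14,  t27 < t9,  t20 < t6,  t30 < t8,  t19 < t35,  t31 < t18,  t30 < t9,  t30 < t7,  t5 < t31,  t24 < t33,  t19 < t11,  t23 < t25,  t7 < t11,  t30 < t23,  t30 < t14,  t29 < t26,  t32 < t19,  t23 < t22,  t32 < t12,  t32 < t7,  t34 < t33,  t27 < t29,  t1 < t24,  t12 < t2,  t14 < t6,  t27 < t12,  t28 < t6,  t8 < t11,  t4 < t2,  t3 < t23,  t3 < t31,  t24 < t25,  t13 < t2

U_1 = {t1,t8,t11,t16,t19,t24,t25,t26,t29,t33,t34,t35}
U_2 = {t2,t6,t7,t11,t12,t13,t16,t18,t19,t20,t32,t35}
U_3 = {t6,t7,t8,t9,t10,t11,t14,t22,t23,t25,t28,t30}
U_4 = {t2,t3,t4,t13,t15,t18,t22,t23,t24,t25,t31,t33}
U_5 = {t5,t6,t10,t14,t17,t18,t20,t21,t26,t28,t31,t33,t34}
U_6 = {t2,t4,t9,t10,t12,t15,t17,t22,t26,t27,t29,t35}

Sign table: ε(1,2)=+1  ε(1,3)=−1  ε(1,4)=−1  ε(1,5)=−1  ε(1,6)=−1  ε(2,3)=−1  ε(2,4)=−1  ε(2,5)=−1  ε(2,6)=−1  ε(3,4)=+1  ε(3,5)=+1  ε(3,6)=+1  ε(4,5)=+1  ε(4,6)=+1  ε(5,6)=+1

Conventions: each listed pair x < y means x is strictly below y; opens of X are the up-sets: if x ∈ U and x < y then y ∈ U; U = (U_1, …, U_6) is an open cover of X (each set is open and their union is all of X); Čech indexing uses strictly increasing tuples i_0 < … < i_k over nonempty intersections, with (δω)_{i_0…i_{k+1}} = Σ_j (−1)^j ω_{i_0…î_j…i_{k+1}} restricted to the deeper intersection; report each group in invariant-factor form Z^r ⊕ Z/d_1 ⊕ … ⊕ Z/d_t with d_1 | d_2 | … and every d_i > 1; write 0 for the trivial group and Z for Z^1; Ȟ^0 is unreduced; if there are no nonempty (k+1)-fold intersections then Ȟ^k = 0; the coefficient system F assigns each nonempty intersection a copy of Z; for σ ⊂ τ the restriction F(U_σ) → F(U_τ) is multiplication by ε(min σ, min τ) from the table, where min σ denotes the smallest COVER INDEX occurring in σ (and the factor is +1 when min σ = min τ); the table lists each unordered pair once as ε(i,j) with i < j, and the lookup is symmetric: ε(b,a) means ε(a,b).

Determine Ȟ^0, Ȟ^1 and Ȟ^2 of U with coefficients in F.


Ȟ^0 = Z, Ȟ^1 = 0, Ȟ^2 = Z/2

nonempty overlaps:
  U12={t11,t16,t19,t35} U13={t8,t11,t25} U14={t24,t25,t33} U15={t26,t33,t34} U16={t26,t29,t35} U23={t6,t7,t11} U24={t2,t13,t18} U25={t6,t18,t20} U26={t2,t12,t35} U34={t22,t23,t25} U35={t6,t10,t14,t28} U36={t9,t10,t22} U45={t18,t31,t33} U46={t2,t4,t15,t22} U56={t10,t17,t26}
  U123={t11} U126={t35} U134={t25} U145={t33} U156={t26} U235={t6} U245={t18} U246={t2} U346={t22} U356={t10}
C dims 6,15,10; δ0: rk 5, SNF 1^5; δ1: rk 10, SNF 1^9·2
degree 0: 6−5−0 = 1 → Ȟ^0 ≅ Z
degree 1: 15−10−5 = 0 → Ȟ^1 ≅ 0
degree 2: 10−0−10 = 0 plus torsion [2] → Ȟ^2 ≅ Z/2


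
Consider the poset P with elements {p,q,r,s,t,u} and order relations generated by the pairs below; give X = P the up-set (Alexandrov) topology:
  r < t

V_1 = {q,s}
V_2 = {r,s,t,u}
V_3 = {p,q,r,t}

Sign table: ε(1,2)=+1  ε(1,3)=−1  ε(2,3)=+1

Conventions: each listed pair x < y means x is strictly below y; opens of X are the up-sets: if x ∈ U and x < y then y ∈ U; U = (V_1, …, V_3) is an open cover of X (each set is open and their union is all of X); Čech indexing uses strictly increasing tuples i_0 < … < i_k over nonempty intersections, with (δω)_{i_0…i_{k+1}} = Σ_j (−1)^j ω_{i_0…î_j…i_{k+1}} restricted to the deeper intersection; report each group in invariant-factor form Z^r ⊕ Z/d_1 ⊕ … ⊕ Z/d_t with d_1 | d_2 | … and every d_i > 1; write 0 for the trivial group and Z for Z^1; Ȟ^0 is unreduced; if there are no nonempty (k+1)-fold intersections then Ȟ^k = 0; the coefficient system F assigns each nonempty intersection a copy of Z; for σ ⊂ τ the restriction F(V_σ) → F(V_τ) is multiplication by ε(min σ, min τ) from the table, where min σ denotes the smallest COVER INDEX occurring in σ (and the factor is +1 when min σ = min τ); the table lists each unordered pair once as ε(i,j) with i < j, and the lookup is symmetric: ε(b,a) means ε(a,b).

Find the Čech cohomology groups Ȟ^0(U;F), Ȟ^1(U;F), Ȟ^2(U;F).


Ȟ^0(U;F) ≅ 0, Ȟ^1(U;F) ≅ Z/2 and Ȟ^2(U;F) ≅ 0

nerve simplices:
  V12={s} V13={q} V23={r,t}
C dims 3,3; δ0: rk 3, SNF 1^2·2
degree 0: 3−3−0 = 0 → Ȟ^0 ≅ 0
degree 1: 3−0−3 = 0 plus torsion [2] → Ȟ^1 ≅ Z/2
degree 2: 0−0−0 = 0 → Ȟ^2 ≅ 0


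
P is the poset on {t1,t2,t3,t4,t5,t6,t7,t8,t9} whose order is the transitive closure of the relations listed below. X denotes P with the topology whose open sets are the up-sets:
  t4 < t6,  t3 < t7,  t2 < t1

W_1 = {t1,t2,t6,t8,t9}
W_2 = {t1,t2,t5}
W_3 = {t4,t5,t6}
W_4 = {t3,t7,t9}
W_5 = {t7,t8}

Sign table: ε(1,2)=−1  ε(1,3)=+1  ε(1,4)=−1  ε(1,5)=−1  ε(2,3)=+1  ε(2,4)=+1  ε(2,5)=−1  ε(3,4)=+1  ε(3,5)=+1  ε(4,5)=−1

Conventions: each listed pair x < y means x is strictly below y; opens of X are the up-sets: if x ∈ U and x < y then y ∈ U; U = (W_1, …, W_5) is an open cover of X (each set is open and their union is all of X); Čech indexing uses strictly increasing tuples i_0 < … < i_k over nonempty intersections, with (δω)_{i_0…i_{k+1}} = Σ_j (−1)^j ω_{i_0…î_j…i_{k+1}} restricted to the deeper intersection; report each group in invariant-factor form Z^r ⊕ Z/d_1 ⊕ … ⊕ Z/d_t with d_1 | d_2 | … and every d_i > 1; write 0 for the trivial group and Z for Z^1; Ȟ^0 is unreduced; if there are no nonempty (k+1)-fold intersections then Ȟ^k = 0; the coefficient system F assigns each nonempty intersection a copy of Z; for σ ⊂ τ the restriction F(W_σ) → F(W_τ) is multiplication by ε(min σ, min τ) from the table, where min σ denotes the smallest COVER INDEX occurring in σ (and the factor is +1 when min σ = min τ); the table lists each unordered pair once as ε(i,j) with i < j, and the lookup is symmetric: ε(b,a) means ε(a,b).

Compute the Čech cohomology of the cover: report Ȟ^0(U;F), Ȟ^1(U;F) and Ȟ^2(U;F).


nerve of the cover:
  W12={t1,t2} W13={t6} W14={t9} W15={t8} W23={t5} W45={t7}
C dims 5,6; δ0: rk 5, SNF 1^4·2
Ȟ^0 = (5 − 5) − 0 = 0, so Ȟ^0 ≅ 0
Ȟ^1 = (6 − 0) − 5 = 1 plus torsion [2], so Ȟ^1 ≅ Z ⊕ Z/2
Ȟ^2 = (0 − 0) − 0 = 0, so Ȟ^2 ≅ 0

Ȟ^0(U;F) ≅ 0, Ȟ^1(U;F) ≅ Z ⊕ Z/2, Ȟ^2(U;F) ≅ 0


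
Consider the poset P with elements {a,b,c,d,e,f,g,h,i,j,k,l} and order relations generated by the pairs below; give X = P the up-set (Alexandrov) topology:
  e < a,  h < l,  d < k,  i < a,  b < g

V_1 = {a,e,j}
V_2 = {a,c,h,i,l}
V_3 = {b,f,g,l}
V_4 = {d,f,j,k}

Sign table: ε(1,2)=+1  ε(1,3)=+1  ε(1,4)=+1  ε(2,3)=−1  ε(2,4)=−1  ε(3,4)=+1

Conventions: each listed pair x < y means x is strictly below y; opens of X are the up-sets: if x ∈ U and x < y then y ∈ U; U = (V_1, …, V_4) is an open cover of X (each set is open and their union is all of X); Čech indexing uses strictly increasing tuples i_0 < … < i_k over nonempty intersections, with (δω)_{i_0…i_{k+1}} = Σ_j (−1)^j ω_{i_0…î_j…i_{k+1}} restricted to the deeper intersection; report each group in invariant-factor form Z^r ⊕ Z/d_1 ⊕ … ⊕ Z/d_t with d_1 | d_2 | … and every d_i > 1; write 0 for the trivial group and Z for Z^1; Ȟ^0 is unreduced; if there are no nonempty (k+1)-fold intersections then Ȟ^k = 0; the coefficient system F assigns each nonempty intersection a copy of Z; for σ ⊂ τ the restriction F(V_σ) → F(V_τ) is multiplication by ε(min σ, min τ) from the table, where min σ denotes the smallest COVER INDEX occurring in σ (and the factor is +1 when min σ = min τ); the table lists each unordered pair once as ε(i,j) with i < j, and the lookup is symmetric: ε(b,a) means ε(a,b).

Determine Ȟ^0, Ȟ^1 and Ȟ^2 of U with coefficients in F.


Ȟ^0(U;F) ≅ 0,  Ȟ^1(U;F) ≅ Z/2,  Ȟ^2(U;F) ≅ 0

nerve of the cover:
  V12={a} V14={j} V23={l} V34={f}
C dims 4,4; δ0: rk 4, SNF 1^3·2
Ȟ^0 = (4 − 4) − 0 = 0, so Ȟ^0 ≅ 0
Ȟ^1 = (4 − 0) − 4 = 0 plus torsion [2], so Ȟ^1 ≅ Z/2
Ȟ^2 = (0 − 0) − 0 = 0, so Ȟ^2 ≅ 0


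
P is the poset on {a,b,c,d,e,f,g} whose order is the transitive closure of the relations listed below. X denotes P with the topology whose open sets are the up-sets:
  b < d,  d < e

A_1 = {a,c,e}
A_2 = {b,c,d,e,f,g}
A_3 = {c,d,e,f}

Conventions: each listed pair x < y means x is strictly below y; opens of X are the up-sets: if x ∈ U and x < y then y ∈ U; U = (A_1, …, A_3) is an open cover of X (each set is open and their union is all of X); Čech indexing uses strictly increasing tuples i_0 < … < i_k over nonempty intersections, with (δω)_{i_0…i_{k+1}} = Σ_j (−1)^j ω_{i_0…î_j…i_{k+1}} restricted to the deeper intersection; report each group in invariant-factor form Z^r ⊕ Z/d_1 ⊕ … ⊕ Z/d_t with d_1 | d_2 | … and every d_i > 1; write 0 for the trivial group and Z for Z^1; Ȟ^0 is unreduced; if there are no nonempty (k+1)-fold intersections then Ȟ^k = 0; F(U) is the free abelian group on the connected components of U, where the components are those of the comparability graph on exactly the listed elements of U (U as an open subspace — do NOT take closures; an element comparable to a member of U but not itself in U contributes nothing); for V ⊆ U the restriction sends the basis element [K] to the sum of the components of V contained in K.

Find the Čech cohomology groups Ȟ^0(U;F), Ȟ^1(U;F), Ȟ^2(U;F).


nonempty overlaps:
  A12={c,e} A13={c,e} A23={c,d,e,f}
  A123={c,e}
components per intersection:
  A1: {a} {c} {e}
  A2: {b,d,e} {c} {f} {g}
  A3: {c} {d,e} {f}
  A12: {c} {e}
  A13: {c} {e}
  A23: {c} {d,e} {f}
  A123: {c} {e}
C dims 10,7,2; δ0: rk 5, SNF 1^5; δ1: rk 2, SNF 1^2
degree 0: 10−5−0 = 5 → Ȟ^0 ≅ Z^5
degree 1: 7−2−5 = 0 → Ȟ^1 ≅ 0
degree 2: 2−0−2 = 0 → Ȟ^2 ≅ 0

Ȟ^0(U;F) ≅ Z^5,  Ȟ^1(U;F) ≅ 0,  Ȟ^2(U;F) ≅ 0


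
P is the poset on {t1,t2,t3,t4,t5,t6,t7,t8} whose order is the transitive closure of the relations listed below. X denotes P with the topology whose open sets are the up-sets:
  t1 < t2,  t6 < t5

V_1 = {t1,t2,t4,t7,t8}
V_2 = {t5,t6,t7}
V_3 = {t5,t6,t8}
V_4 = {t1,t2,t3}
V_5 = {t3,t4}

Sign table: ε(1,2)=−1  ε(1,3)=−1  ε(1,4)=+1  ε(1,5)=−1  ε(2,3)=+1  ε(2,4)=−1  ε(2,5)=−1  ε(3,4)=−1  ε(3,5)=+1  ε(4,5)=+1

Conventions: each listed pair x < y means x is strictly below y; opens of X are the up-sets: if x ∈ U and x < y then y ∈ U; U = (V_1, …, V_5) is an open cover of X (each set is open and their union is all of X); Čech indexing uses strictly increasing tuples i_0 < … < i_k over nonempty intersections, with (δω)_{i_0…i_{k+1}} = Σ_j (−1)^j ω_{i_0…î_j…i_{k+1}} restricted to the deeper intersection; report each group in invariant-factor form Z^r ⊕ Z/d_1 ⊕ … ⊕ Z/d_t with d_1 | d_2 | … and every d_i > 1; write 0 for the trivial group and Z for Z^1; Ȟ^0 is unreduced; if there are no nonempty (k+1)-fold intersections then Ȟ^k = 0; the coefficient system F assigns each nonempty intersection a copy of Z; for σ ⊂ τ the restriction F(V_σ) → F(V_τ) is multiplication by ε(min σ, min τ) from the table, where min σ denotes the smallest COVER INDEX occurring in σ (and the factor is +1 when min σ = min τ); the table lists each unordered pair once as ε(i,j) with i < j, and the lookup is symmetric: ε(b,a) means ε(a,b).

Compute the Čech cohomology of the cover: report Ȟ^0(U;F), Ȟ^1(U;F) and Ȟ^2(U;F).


Ȟ^0 ≅ 0,  Ȟ^1 ≅ Z ⊕ Z/2,  Ȟ^2 ≅ 0

intersection data:
  V12={t7} V13={t8} V14={t1,t2} V15={t4} V23={t5,t6} V45={t3}
C dims 5,6; δ0: rk 5, SNF 1^4·2
Ȟ^0 = (5 − 5) − 0 = 0, so Ȟ^0 ≅ 0
Ȟ^1 = (6 − 0) − 5 = 1 plus torsion [2], so Ȟ^1 ≅ Z ⊕ Z/2
Ȟ^2 = (0 − 0) − 0 = 0, so Ȟ^2 ≅ 0


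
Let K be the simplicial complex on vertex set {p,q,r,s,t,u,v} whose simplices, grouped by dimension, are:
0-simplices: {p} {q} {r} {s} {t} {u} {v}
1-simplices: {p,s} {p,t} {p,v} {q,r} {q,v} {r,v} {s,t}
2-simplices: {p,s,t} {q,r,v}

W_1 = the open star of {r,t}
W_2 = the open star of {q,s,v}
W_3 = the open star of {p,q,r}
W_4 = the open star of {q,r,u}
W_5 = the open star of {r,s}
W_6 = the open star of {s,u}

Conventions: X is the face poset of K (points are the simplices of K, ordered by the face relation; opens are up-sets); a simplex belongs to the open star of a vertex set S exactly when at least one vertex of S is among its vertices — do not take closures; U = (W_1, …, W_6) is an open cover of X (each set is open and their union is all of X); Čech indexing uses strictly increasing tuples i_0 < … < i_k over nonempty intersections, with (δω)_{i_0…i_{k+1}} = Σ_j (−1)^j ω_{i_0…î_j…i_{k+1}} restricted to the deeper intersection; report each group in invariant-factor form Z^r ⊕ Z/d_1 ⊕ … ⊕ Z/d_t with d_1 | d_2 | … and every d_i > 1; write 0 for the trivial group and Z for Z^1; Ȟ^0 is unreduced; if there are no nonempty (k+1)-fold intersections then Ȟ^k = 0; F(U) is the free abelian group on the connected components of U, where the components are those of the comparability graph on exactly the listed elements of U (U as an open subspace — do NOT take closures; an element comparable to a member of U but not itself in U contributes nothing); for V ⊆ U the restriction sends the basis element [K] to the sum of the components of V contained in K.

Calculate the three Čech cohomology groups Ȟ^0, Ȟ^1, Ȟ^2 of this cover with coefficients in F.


Ȟ^0(U;F) ≅ Z^2; Ȟ^1(U;F) ≅ 0; Ȟ^2(U;F) ≅ 0

nonempty intersections:
  W1={{r},{t},{p,t},{q,r},{r,v},{s,t},{p,s,t},{q,r,v}} W2={{q},{s},{v},{p,s},{p,v},{q,r},{q,v},{r,v},{s,t},{p,s,t},{q,r,v}} W3={{p},{q},{r},{p,s},{p,t},{p,v},{q,r},{q,v},{r,v},{p,s,t},{q,r,v}} W4={{q},{r},{u},{q,r},{q,v},{r,v},{q,r,v}} W5={{r},{s},{p,s},{q,r},{r,v},{s,t},{p,s,t},{q,r,v}} W6={{s},{u},{p,s},{s,t},{p,s,t}}
  W12={{q,r},{r,v},{s,t},{p,s,t},{q,r,v}} W13={{r},{p,t},{q,r},{r,v},{p,s,t},{q,r,v}} W14={{r},{q,r},{r,v},{q,r,v}} W15={{r},{q,r},{r,v},{s,t},{p,s,t},{q,r,v}} W16={{s,t},{p,s,t}} W23={{q},{p,s},{p,v},{q,r},{q,v},{r,v},{p,s,t},{q,r,v}} W24={{q},{q,r},{q,v},{r,v},{q,r,v}} W25={{s},{p,s},{q,r},{r,v},{s,t},{p,s,t},{q,r,v}} W26={{s},{p,s},{s,t},{p,s,t}} W34={{q},{r},{q,r},{q,v},{r,v},{q,r,v}} W35={{r},{p,s},{q,r},{r,v},{p,s,t},{q,r,v}} W36={{p,s},{p,s,t}} W45={{r},{q,r},{r,v},{q,r,v}} W46={{u}} W56={{s},{p,s},{s,t},{p,s,t}}
  W123={{q,r},{r,v},{p,s,t},{q,r,v}} W124={{q,r},{r,v},{q,r,v}} W125={{q,r},{r,v},{s,t},{p,s,t},{q,r,v}} W126={{s,t},{p,s,t}} W134={{r},{q,r},{r,v},{q,r,v}} W135={{r},{q,r},{r,v},{p,s,t},{q,r,v}} W136={{p,s,t}} W145={{r},{q,r},{r,v},{q,r,v}} W156={{s,t},{p,s,t}} W234={{q},{q,r},{q,v},{r,v},{q,r,v}} W235={{p,s},{q,r},{r,v},{p,s,t},{q,r,v}} W236={{p,s},{p,s,t}} W245={{q,r},{r,v},{q,r,v}} W256={{s},{p,s},{s,t},{p,s,t}} W345={{r},{q,r},{r,v},{q,r,v}} W356={{p,s},{p,s,t}}
  W1234={{q,r},{r,v},{q,r,v}} W1235={{q,r},{r,v},{p,s,t},{q,r,v}} W1236={{p,s,t}} W1245={{q,r},{r,v},{q,r,v}} W1256={{s,t},{p,s,t}} W1345={{r},{q,r},{r,v},{q,r,v}} W1356={{p,s,t}} W2345={{q,r},{r,v},{q,r,v}} W2356={{p,s},{p,s,t}}
  W12345={{q,r},{r,v},{q,r,v}} W12356={{p,s,t}}
components per intersection:
  W1: {{r},{q,r},{r,v},{q,r,v}} {{t},{p,t},{s,t},{p,s,t}}
  W2: {{q},{v},{p,v},{q,r},{q,v},{r,v},{q,r,v}} {{s},{p,s},{s,t},{p,s,t}}
  W3: {{p},{p,s},{p,t},{p,v},{p,s,t}} {{q},{r},{q,r},{q,v},{r,v},{q,r,v}}
  W4: {{q},{r},{q,r},{q,v},{r,v},{q,r,v}} {{u}}
  W5: {{r},{q,r},{r,v},{q,r,v}} {{s},{p,s},{s,t},{p,s,t}}
  W6: {{s},{p,s},{s,t},{p,s,t}} {{u}}
  W12: {{q,r},{r,v},{q,r,v}} {{s,t},{p,s,t}}
  W13: {{r},{q,r},{r,v},{q,r,v}} {{p,t},{p,s,t}}
  W14: {{r},{q,r},{r,v},{q,r,v}}
  W15: {{r},{q,r},{r,v},{q,r,v}} {{s,t},{p,s,t}}
  W16: {{s,t},{p,s,t}}
  W23: {{q},{q,r},{q,v},{r,v},{q,r,v}} {{p,s},{p,s,t}} {{p,v}}
  W24: {{q},{q,r},{q,v},{r,v},{q,r,v}}
  W25: {{s},{p,s},{s,t},{p,s,t}} {{q,r},{r,v},{q,r,v}}
  W26: {{s},{p,s},{s,t},{p,s,t}}
  W34: {{q},{r},{q,r},{q,v},{r,v},{q,r,v}}
  W35: {{r},{q,r},{r,v},{q,r,v}} {{p,s},{p,s,t}}
  W36: {{p,s},{p,s,t}}
  W45: {{r},{q,r},{r,v},{q,r,v}}
  W46: {{u}}
  W56: {{s},{p,s},{s,t},{p,s,t}}
  W123: {{q,r},{r,v},{q,r,v}} {{p,s,t}}
  W124: {{q,r},{r,v},{q,r,v}}
  W125: {{q,r},{r,v},{q,r,v}} {{s,t},{p,s,t}}
  W126: {{s,t},{p,s,t}}
  W134: {{r},{q,r},{r,v},{q,r,v}}
  W135: {{r},{q,r},{r,v},{q,r,v}} {{p,s,t}}
  W136: {{p,s,t}}
  W145: {{r},{q,r},{r,v},{q,r,v}}
  W156: {{s,t},{p,s,t}}
  W234: {{q},{q,r},{q,v},{r,v},{q,r,v}}
  W235: {{p,s},{p,s,t}} {{q,r},{r,v},{q,r,v}}
  W236: {{p,s},{p,s,t}}
  W245: {{q,r},{r,v},{q,r,v}}
  W256: {{s},{p,s},{s,t},{p,s,t}}
  W345: {{r},{q,r},{r,v},{q,r,v}}
  W356: {{p,s},{p,s,t}}
  W1234: {{q,r},{r,v},{q,r,v}}
  W1235: {{q,r},{r,v},{q,r,v}} {{p,s,t}}
  W1236: {{p,s,t}}
  W1245: {{q,r},{r,v},{q,r,v}}
  W1256: {{s,t},{p,s,t}}
  W1345: {{r},{q,r},{r,v},{q,r,v}}
  W1356: {{p,s,t}}
  W2345: {{q,r},{r,v},{q,r,v}}
  W2356: {{p,s},{p,s,t}}
  W12345: {{q,r},{r,v},{q,r,v}}
  W12356: {{p,s,t}}
C dims 12,22,20,10; δ0: rk 10, SNF 1^10; δ1: rk 12, SNF 1^12; δ2: rk 8, SNF 1^8
Ȟ^0: (12−10)−0=2 ⇒ Z^2
Ȟ^1: (22−12)−10=0 ⇒ 0
Ȟ^2: (20−8)−12=0 ⇒ 0


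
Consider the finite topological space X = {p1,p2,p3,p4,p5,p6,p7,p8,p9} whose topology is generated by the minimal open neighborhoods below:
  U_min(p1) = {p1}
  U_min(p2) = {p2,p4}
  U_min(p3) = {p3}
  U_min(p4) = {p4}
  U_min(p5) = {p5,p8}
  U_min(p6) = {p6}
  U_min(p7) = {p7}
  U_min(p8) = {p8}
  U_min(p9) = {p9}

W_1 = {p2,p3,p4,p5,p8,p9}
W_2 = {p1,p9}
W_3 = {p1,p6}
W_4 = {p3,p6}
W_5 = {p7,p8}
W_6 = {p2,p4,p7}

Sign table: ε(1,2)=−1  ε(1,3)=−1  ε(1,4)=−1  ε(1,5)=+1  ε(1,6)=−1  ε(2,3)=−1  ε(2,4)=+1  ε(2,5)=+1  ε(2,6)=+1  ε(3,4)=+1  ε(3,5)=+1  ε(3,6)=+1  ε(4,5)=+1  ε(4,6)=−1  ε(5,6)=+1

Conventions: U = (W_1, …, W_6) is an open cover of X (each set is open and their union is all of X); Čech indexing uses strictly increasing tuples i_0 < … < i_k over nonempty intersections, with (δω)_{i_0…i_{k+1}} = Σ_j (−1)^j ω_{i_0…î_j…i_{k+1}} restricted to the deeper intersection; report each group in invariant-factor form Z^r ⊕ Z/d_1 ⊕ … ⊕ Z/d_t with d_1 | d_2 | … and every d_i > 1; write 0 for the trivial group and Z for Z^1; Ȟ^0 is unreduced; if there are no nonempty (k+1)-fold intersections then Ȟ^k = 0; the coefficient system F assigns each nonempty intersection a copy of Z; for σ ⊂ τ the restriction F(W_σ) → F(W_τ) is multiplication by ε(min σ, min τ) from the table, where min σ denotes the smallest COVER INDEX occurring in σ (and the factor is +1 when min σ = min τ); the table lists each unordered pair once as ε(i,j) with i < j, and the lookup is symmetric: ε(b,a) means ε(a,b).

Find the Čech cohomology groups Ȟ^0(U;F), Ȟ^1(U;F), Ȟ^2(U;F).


nerve of the cover:
  W12={p9} W14={p3} W15={p8} W16={p2,p4} W23={p1} W34={p6} W56={p7}
C dims 6,7; δ0: rk 6, SNF 1^5·2
Ȟ^0 = (6 − 6) − 0 = 0, so Ȟ^0 ≅ 0
Ȟ^1 = (7 − 0) − 6 = 1 plus torsion [2], so Ȟ^1 ≅ Z ⊕ Z/2
Ȟ^2 = (0 − 0) − 0 = 0, so Ȟ^2 ≅ 0

Ȟ^0(U;F) ≅ 0,  Ȟ^1(U;F) ≅ Z ⊕ Z/2,  Ȟ^2(U;F) ≅ 0


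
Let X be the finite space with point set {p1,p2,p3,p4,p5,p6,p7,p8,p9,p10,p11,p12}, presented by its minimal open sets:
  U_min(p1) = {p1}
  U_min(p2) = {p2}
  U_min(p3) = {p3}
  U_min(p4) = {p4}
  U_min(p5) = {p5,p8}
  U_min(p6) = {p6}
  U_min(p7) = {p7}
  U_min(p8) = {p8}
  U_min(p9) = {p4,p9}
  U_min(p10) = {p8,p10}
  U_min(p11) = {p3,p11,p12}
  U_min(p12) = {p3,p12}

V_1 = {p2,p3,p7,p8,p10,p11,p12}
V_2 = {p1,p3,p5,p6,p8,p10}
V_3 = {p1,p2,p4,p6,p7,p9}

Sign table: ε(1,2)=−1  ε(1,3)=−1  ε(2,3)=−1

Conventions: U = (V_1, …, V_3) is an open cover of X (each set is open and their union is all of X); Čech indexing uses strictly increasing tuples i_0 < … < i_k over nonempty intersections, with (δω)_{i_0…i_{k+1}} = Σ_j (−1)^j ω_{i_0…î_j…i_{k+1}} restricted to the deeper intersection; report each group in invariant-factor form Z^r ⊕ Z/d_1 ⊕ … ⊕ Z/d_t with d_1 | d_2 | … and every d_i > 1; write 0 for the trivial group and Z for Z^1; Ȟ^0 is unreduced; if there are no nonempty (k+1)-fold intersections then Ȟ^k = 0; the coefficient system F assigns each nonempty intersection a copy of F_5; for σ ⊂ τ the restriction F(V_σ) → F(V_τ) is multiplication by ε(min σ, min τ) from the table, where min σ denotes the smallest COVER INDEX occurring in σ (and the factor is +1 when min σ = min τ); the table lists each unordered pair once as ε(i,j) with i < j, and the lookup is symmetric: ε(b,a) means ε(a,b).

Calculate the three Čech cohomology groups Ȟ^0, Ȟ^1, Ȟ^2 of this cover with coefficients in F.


Ȟ^0 ≅ 0, Ȟ^1 ≅ 0 and Ȟ^2 ≅ 0

nerve simplices:
  V12={p3,p8,p10} V13={p2,p7} V23={p1,p6}
C dims 3,3; δ0: rk_F5 3
degree 0: 3−3−0 = 0 → Ȟ^0 ≅ 0
degree 1: 3−0−3 = 0 → Ȟ^1 ≅ 0
degree 2: 0−0−0 = 0 → Ȟ^2 ≅ 0


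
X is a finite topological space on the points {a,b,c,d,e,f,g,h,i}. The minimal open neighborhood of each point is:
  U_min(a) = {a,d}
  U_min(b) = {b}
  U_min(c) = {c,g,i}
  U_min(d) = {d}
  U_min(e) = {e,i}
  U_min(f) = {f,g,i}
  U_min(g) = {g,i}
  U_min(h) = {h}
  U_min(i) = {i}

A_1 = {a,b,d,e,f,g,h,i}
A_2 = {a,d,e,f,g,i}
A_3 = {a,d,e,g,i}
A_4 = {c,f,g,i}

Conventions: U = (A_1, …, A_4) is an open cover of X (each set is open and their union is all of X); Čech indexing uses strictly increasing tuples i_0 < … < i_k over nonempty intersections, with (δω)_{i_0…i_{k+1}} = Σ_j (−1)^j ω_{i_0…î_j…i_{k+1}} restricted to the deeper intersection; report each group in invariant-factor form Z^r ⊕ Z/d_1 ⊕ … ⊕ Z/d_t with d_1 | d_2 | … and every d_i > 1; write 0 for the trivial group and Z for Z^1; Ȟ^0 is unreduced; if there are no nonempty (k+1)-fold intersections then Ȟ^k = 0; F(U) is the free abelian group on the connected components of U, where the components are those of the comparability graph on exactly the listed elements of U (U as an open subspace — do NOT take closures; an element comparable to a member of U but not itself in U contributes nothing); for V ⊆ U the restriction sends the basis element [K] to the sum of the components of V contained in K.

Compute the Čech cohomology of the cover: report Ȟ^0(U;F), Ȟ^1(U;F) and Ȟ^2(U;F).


Ȟ^0 ≅ Z^4; Ȟ^1 ≅ 0; Ȟ^2 ≅ 0

nonempty intersections:
  A12={a,d,e,f,g,i} A13={a,d,e,g,i} A14={f,g,i} A23={a,d,e,g,i} A24={f,g,i} A34={g,i}
  A123={a,d,e,g,i} A124={f,g,i} A134={g,i} A234={g,i}
  A1234={g,i}
components per intersection:
  A1: {a,d} {b} {e,f,g,i} {h}
  A2: {a,d} {e,f,g,i}
  A3: {a,d} {e,g,i}
  A4: {c,f,g,i}
  A12: {a,d} {e,f,g,i}
  A13: {a,d} {e,g,i}
  A14: {f,g,i}
  A23: {a,d} {e,g,i}
  A24: {f,g,i}
  A34: {g,i}
  A123: {a,d} {e,g,i}
  A124: {f,g,i}
  A134: {g,i}
  A234: {g,i}
  A1234: {g,i}
C dims 9,9,5,1; δ0: rk 5, SNF 1^5; δ1: rk 4, SNF 1^4; δ2: rk 1, SNF 1^1
Ȟ^0: (9−5)−0=4 ⇒ Z^4
Ȟ^1: (9−4)−5=0 ⇒ 0
Ȟ^2: (5−1)−4=0 ⇒ 0


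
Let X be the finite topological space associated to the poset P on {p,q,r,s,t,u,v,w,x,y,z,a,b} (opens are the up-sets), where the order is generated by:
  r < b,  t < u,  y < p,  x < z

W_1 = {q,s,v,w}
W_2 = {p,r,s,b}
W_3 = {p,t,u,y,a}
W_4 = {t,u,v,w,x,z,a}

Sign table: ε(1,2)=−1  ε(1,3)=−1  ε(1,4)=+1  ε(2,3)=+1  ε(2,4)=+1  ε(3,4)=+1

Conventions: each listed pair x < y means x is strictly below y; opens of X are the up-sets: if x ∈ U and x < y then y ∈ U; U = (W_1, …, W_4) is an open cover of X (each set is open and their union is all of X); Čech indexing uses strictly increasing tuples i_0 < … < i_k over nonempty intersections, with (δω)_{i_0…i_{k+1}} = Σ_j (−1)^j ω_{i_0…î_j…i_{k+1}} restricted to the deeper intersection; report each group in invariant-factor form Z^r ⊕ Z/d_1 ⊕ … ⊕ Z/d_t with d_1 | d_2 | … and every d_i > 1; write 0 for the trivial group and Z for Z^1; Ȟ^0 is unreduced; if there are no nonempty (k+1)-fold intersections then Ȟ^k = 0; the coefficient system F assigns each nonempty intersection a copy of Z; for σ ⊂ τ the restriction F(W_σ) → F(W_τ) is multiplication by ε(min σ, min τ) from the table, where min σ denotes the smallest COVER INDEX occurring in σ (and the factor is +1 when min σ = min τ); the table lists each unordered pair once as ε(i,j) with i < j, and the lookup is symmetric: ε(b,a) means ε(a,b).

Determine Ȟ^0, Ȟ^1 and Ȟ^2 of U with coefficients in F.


nonempty overlaps:
  W12={s} W14={v,w} W23={p} W34={t,u,a}
C dims 4,4; δ0: rk 4, SNF 1^3·2
degree 0: 4−4−0 = 0 → Ȟ^0 ≅ 0
degree 1: 4−0−4 = 0 plus torsion [2] → Ȟ^1 ≅ Z/2
degree 2: 0−0−0 = 0 → Ȟ^2 ≅ 0

Ȟ^0 = 0; Ȟ^1 = Z/2; Ȟ^2 = 0


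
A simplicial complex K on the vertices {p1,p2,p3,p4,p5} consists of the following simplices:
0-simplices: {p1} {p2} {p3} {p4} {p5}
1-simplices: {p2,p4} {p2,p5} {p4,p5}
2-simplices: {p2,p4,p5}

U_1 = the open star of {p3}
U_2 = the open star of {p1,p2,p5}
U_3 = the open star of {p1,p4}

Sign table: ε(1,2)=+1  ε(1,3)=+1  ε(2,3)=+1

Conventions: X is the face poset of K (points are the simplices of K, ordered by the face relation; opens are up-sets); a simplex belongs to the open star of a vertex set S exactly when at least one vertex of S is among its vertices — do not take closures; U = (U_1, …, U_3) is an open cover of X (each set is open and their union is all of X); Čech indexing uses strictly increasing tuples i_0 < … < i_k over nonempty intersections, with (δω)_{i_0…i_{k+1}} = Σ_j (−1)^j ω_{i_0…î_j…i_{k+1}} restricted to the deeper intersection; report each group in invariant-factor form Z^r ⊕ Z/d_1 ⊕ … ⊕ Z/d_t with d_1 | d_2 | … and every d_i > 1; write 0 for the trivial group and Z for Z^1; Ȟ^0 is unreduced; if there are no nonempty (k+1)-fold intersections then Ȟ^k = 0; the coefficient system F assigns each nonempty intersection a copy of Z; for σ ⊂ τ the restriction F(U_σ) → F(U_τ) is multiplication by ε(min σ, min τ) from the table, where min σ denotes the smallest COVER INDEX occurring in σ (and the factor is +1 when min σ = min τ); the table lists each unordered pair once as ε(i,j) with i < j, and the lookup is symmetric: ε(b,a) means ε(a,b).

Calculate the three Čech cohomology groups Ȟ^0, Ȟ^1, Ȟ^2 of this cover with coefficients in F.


cover nerve:
  U1={{p3}} U2={{p1},{p2},{p5},{p2,p4},{p2,p5},{p4,p5},{p2,p4,p5}} U3={{p1},{p4},{p2,p4},{p4,p5},{p2,p4,p5}}
  U23={{p1},{p2,p4},{p4,p5},{p2,p4,p5}}
C dims 3,1; δ0: rk 1, SNF 1^1
Ȟ^0: (3−1)−0=2 ⇒ Z^2
Ȟ^1: (1−0)−1=0 ⇒ 0
Ȟ^2: (0−0)−0=0 ⇒ 0

Ȟ^0(U;F) ≅ Z^2, Ȟ^1(U;F) ≅ 0 and Ȟ^2(U;F) ≅ 0


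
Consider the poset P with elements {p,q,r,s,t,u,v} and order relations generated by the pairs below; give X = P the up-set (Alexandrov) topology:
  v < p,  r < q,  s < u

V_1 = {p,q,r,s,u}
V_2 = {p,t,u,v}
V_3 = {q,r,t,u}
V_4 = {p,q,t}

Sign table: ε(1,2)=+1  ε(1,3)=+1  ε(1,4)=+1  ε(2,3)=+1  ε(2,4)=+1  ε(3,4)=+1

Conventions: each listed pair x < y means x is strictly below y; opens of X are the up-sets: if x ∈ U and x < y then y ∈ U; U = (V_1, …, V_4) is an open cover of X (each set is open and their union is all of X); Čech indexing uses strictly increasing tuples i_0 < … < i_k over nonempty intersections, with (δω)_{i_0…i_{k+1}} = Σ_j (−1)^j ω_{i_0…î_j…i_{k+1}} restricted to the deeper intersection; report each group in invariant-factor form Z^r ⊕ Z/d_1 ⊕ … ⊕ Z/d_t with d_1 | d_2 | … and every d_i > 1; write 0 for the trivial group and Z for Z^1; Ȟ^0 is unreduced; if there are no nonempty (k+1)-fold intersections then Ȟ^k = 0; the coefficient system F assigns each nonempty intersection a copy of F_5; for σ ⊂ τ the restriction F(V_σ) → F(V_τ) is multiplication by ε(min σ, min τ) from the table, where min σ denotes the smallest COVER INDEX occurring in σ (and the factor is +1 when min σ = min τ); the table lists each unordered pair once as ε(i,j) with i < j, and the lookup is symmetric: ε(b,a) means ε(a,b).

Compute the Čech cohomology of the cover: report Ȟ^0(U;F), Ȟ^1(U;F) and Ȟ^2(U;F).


cover nerve:
  V12={p,u} V13={q,r,u} V14={p,q} V23={t,u} V24={p,t} V34={q,t}
  V123={u} V124={p} V134={q} V234={t}
C dims 4,6,4; δ0: rk_F5 3; δ1: rk_F5 3
Ȟ^0: (4−3)−0=1 ⇒ Z/5
Ȟ^1: (6−3)−3=0 ⇒ 0
Ȟ^2: (4−0)−3=1 ⇒ Z/5

Ȟ^0(U;F) ≅ Z/5; Ȟ^1(U;F) ≅ 0; Ȟ^2(U;F) ≅ Z/5


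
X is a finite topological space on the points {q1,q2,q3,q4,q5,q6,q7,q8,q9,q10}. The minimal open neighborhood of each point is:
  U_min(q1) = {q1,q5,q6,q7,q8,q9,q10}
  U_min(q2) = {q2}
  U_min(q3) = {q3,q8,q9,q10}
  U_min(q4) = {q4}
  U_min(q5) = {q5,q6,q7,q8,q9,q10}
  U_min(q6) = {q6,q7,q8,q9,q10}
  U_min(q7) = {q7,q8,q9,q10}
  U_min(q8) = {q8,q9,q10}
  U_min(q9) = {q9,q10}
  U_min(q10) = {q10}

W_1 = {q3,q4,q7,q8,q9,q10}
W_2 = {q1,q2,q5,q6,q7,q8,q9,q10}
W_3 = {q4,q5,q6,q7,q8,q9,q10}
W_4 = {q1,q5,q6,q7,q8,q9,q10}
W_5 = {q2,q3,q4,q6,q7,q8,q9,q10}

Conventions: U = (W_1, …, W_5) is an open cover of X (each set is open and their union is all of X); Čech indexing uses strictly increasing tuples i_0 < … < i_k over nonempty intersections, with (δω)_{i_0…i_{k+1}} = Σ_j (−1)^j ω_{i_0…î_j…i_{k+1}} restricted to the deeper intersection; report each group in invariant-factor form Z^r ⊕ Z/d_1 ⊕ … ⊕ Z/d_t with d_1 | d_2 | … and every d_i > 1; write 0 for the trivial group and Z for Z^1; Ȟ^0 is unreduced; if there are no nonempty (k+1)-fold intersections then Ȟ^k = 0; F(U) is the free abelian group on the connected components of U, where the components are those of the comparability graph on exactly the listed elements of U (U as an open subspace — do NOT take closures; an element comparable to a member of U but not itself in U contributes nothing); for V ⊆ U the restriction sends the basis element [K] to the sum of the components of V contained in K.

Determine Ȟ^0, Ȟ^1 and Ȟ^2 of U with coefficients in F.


Ȟ^0 = Z^3, Ȟ^1 = 0 and Ȟ^2 = 0

nerve of the cover:
  W12={q7,q8,q9,q10} W13={q4,q7,q8,q9,q10} W14={q7,q8,q9,q10} W15={q3,q4,q7,q8,q9,q10} W23={q5,q6,q7,q8,q9,q10} W24={q1,q5,q6,q7,q8,q9,q10} W25={q2,q6,q7,q8,q9,q10} W34={q5,q6,q7,q8,q9,q10} W35={q4,q6,q7,q8,q9,q10} W45={q6,q7,q8,q9,q10}
  W123={q7,q8,q9,q10} W124={q7,q8,q9,q10} W125={q7,q8,q9,q10} W134={q7,q8,q9,q10} W135={q4,q7,q8,q9,q10} W145={q7,q8,q9,q10} W234={q5,q6,q7,q8,q9,q10} W235={q6,q7,q8,q9,q10} W245={q6,q7,q8,q9,q10} W345={q6,q7,q8,q9,q10}
  W1234={q7,q8,q9,q10} W1235={q7,q8,q9,q10} W1245={q7,q8,q9,q10} W1345={q7,q8,q9,q10} W2345={q6,q7,q8,q9,q10}
  W12345={q7,q8,q9,q10}
components per intersection:
  W1: {q3,q7,q8,q9,q10} {q4}
  W2: {q1,q5,q6,q7,q8,q9,q10} {q2}
  W3: {q4} {q5,q6,q7,q8,q9,q10}
  W4: {q1,q5,q6,q7,q8,q9,q10}
  W5: {q2} {q3,q6,q7,q8,q9,q10} {q4}
  W12: {q7,q8,q9,q10}
  W13: {q4} {q7,q8,q9,q10}
  W14: {q7,q8,q9,q10}
  W15: {q3,q7,q8,q9,q10} {q4}
  W23: {q5,q6,q7,q8,q9,q10}
  W24: {q1,q5,q6,q7,q8,q9,q10}
  W25: {q2} {q6,q7,q8,q9,q10}
  W34: {q5,q6,q7,q8,q9,q10}
  W35: {q4} {q6,q7,q8,q9,q10}
  W45: {q6,q7,q8,q9,q10}
  W123: {q7,q8,q9,q10}
  W124: {q7,q8,q9,q10}
  W125: {q7,q8,q9,q10}
  W134: {q7,q8,q9,q10}
  W135: {q4} {q7,q8,q9,q10}
  W145: {q7,q8,q9,q10}
  W234: {q5,q6,q7,q8,q9,q10}
  W235: {q6,q7,q8,q9,q10}
  W245: {q6,q7,q8,q9,q10}
  W345: {q6,q7,q8,q9,q10}
  W1234: {q7,q8,q9,q10}
  W1235: {q7,q8,q9,q10}
  W1245: {q7,q8,q9,q10}
  W1345: {q7,q8,q9,q10}
  W2345: {q6,q7,q8,q9,q10}
  W12345: {q7,q8,q9,q10}
C dims 10,14,11,5; δ0: rk 7, SNF 1^7; δ1: rk 7, SNF 1^7; δ2: rk 4, SNF 1^4
Ȟ^0 = (10 − 7) − 0 = 3, so Ȟ^0 ≅ Z^3
Ȟ^1 = (14 − 7) − 7 = 0, so Ȟ^1 ≅ 0
Ȟ^2 = (11 − 4) − 7 = 0, so Ȟ^2 ≅ 0
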